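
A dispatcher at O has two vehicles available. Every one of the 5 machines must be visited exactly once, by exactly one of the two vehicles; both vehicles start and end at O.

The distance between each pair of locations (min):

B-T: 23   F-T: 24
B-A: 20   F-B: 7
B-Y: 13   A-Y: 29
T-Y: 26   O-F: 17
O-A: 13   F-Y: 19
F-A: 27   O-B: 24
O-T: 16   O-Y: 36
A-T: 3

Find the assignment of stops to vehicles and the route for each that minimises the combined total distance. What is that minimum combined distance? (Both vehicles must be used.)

There are 2^4 − 1 = 15 ways to divide the 5 stops into two non-empty groups. For each, the best each vehicle can do is its own shortest tour through its group:
  {F} + {B, A, T, Y}: 34 + 79 = 113
  {B} + {F, A, T, Y}: 48 + 78 = 126
  {F, B} + {A, T, Y}: 48 + 78 = 126
  {A} + {F, B, T, Y}: 26 + 79 = 105
  {F, A} + {B, T, Y}: 57 + 79 = 136
  {B, A} + {F, T, Y}: 57 + 78 = 135
  … (15 splits in total)
Best: vehicle 1 O → A → O = 26; vehicle 2 O → F → B → Y → T → O = 79; combined 105.

Minimum combined distance: 105 min.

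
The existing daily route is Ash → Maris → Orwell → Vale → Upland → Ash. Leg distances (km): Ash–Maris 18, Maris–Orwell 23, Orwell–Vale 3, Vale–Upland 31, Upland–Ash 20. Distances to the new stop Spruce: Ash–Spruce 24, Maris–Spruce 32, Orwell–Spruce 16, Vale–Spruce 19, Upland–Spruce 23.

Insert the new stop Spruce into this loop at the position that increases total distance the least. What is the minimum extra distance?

Adding 11 km by placing Spruce on the Vale–Upland leg.

Insertion cost between consecutive stops i–j is d(i,Spruce) + d(Spruce,j) − d(i,j):
  between Ash and Maris: 24 + 32 − 18 = 38
  between Maris and Orwell: 32 + 16 − 23 = 25
  between Orwell and Vale: 16 + 19 − 3 = 32
  between Vale and Upland: 19 + 23 − 31 = 11
  between Upland and Ash: 23 + 24 − 20 = 27
Cheapest insertion is between Vale and Upland, adding 11.
New total = 95 + 11 = 106.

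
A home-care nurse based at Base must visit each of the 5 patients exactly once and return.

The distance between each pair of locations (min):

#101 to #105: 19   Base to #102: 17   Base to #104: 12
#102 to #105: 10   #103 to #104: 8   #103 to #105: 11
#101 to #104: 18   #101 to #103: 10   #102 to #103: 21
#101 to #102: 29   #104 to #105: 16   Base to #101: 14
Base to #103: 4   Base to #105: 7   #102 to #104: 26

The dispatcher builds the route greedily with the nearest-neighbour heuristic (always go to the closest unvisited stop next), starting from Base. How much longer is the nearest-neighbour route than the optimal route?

From Base: #103=4, #105=7, #104=12, #101=14, #102=17 → choose #103 (4).
From #103: #104=8, #101=10, #105=11, #102=21 → choose #104 (8).
From #104: #105=16, #101=18, #102=26 → choose #105 (16).
From #105: #102=10, #101=19 → choose #102 (10).
From #102: #101=29 → choose #101 (29).
NN route Base → #103 → #104 → #105 → #102 → #101 → Base costs 81.
Optimal: Base → #101 → #103 → #104 → #102 → #105 → Base costs 75 (by enumerating all 60 distinct tours).
Excess = 81 − 75 = 6.

The nearest-neighbour route is 6 min longer than optimal.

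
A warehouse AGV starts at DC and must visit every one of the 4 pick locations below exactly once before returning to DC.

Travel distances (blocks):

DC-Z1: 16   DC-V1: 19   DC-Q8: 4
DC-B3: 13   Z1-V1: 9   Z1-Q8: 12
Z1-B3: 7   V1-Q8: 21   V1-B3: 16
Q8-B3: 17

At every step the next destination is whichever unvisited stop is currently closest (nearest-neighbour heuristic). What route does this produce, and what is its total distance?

From DC: distances to unvisited — Q8=4, B3=13, Z1=16, V1=19. Nearest is Q8 (4).
From Q8: distances to unvisited — Z1=12, B3=17, V1=21. Nearest is Z1 (12).
From Z1: distances to unvisited — B3=7, V1=9. Nearest is B3 (7).
From B3: distances to unvisited — V1=16. Nearest is V1 (16).
Return V1→DC: 19.
Total = 4 + 12 + 7 + 16 + 19 = 58.

Nearest-neighbour total = 58 blocks; route DC → Q8 → Z1 → B3 → V1 → DC.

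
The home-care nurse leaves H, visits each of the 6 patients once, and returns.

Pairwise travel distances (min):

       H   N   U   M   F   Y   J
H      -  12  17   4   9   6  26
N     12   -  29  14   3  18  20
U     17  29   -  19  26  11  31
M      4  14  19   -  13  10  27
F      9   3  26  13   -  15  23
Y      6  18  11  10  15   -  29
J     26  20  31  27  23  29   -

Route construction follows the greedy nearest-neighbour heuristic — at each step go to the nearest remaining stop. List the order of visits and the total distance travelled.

At H the remaining stops are M 4, Y 6, F 9, N 12, U 17, J 26; go to M.
At M the remaining stops are Y 10, F 13, N 14, U 19, J 27; go to Y.
At Y the remaining stops are U 11, F 15, N 18, J 29; go to U.
At U the remaining stops are F 26, N 29, J 31; go to F.
At F the remaining stops are N 3, J 23; go to N.
At N the remaining stops are J 20; go to J.
Return J→H: 26.
Total = 4 + 10 + 11 + 26 + 3 + 20 + 26 = 100.

100 min along H → M → Y → U → F → N → J → H.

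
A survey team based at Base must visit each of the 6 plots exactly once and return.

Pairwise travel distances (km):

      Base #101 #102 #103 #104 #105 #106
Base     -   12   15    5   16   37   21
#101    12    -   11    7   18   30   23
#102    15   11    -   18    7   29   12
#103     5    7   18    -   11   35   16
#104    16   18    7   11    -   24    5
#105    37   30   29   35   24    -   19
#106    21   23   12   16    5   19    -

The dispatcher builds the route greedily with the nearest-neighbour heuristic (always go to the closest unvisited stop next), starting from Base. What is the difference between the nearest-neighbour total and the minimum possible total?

From Base: #103=5, #101=12, #102=15, #104=16, #106=21, #105=37 → choose #103 (5).
From #103: #101=7, #104=11, #106=16, #102=18, #105=35 → choose #101 (7).
From #101: #102=11, #104=18, #106=23, #105=30 → choose #102 (11).
From #102: #104=7, #106=12, #105=29 → choose #104 (7).
From #104: #106=5, #105=24 → choose #106 (5).
From #106: #105=19 → choose #105 (19).
NN route Base → #103 → #101 → #102 → #104 → #106 → #105 → Base costs 91.
Optimal: Base → #102 → #104 → #106 → #105 → #101 → #103 → Base costs 88 (by enumerating all 360 distinct tours).
Excess = 91 − 88 = 3.

The nearest-neighbour route is 3 km longer than optimal.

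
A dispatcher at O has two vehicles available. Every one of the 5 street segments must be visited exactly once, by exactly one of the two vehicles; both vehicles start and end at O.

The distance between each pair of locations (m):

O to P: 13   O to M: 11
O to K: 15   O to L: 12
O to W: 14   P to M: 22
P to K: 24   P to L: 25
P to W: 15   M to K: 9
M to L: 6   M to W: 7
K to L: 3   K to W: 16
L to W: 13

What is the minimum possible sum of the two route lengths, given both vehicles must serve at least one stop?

71 m — the smallest possible combined total.

There are 2^4 − 1 = 15 ways to divide the 5 stops into two non-empty groups. For each, the best each vehicle can do is its own shortest tour through its group:
  {P} + {M, K, L, W}: 26 + 45 = 71
  {M} + {P, K, L, W}: 22 + 59 = 81
  {P, M} + {K, L, W}: 46 + 45 = 91
  {K} + {P, M, L, W}: 30 + 53 = 83
  {P, K} + {M, L, W}: 52 + 39 = 91
  {M, K} + {P, L, W}: 35 + 53 = 88
  … (15 splits in total)
Best: vehicle 1 O → P → O = 26; vehicle 2 O → K → L → M → W → O = 45; combined 71.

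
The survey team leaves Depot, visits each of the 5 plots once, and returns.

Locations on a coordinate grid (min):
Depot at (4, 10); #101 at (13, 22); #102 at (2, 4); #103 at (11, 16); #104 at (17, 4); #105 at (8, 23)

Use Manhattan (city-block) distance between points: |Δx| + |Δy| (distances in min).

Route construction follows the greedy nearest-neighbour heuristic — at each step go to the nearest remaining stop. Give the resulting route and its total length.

72 min along Depot → #102 → #104 → #103 → #101 → #105 → Depot.

Depot → [#102:8 / #103:13 / #105:17 / #104:19 / #101:21] → #102 (8)
#102 → [#104:15 / #103:21 / #105:25 / #101:29] → #104 (15)
#104 → [#103:18 / #101:22 / #105:28] → #103 (18)
#103 → [#101:8 / #105:10] → #101 (8)
#101 → [#105:6] → #105 (6)
Return #105→Depot: 17.
Total = 8 + 15 + 18 + 8 + 6 + 17 = 72.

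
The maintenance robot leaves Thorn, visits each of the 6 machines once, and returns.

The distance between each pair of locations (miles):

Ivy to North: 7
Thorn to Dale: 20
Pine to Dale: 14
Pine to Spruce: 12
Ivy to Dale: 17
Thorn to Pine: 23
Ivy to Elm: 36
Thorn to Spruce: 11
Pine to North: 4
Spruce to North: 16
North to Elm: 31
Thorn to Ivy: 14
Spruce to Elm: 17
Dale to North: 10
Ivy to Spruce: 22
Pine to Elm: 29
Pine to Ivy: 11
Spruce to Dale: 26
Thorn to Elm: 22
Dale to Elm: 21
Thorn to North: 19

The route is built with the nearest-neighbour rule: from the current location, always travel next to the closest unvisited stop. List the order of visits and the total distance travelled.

From Thorn: distances to unvisited — Spruce=11, Ivy=14, North=19, Dale=20, Elm=22, Pine=23. Nearest is Spruce (11).
From Spruce: distances to unvisited — Pine=12, North=16, Elm=17, Ivy=22, Dale=26. Nearest is Pine (12).
From Pine: distances to unvisited — North=4, Ivy=11, Dale=14, Elm=29. Nearest is North (4).
From North: distances to unvisited — Ivy=7, Dale=10, Elm=31. Nearest is Ivy (7).
From Ivy: distances to unvisited — Dale=17, Elm=36. Nearest is Dale (17).
From Dale: distances to unvisited — Elm=21. Nearest is Elm (21).
Return Elm→Thorn: 22.
Total = 11 + 12 + 4 + 7 + 17 + 21 + 22 = 94.

94 miles along Thorn → Spruce → Pine → North → Ivy → Dale → Elm → Thorn.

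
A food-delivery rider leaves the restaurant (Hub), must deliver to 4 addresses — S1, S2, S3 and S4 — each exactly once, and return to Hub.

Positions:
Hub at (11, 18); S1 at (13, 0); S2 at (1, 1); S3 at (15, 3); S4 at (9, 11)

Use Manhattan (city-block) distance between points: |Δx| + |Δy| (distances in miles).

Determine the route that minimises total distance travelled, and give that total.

With 4 stops there are 4!/2 = 12 distinct round trips (a route and its reverse cost the same).
Hub → S1 → S2 → S3 → S4 → Hub: 20+13+16+14+9 = 72
Hub → S1 → S2 → S4 → S3 → Hub: 20+13+18+14+19 = 84
Hub → S1 → S3 → S2 → S4 → Hub: 20+5+16+18+9 = 68
Hub → S1 → S3 → S4 → S2 → Hub: 20+5+14+18+27 = 84
Hub → S1 → S4 → S2 → S3 → Hub: 20+15+18+16+19 = 88
Hub → S1 → S4 → S3 → S2 → Hub: 20+15+14+16+27 = 92
Hub → S2 → S1 → S3 → S4 → Hub: 27+13+5+14+9 = 68
Hub → S2 → S1 → S4 → S3 → Hub: 27+13+15+14+19 = 88
Hub → S2 → S3 → S1 → S4 → Hub: 27+16+5+15+9 = 72
Hub → S2 → S4 → S1 → S3 → Hub: 27+18+15+5+19 = 84
Hub → S3 → S1 → S2 → S4 → Hub: 19+5+13+18+9 = 64
Hub → S3 → S2 → S1 → S4 → Hub: 19+16+13+15+9 = 72
The minimum is 64.
One optimal route: Hub → S3 → S1 → S2 → S4 → Hub (or its reverse).

64 miles — the shortest possible round trip.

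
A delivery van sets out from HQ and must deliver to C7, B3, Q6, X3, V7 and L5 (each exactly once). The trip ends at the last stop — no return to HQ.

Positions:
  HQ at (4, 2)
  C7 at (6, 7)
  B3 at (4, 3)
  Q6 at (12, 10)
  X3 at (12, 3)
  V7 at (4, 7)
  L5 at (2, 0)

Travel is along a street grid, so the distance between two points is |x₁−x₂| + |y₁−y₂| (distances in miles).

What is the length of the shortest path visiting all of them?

There are 6! = 720 possible orderings.
HQ - C7 - B3 - Q6 - X3 - V7 - L5: 7+6+15+7+12+9 = 56
HQ - C7 - B3 - Q6 - X3 - L5 - V7: 7+6+15+7+13+9 = 57
HQ - C7 - B3 - Q6 - V7 - X3 - L5: 7+6+15+11+12+13 = 64
HQ - C7 - B3 - Q6 - V7 - L5 - X3: 7+6+15+11+9+13 = 61
HQ - C7 - B3 - Q6 - L5 - X3 - V7: 7+6+15+20+13+12 = 73
HQ - C7 - B3 - Q6 - L5 - V7 - X3: 7+6+15+20+9+12 = 69
HQ - C7 - B3 - X3 - Q6 - V7 - L5: 7+6+8+7+11+9 = 48
HQ - C7 - B3 - X3 - Q6 - L5 - V7: 7+6+8+7+20+9 = 57
… (712 more)
HQ - L5 - B3 - V7 - C7 - Q6 - X3: 4+5+4+2+9+7 = 31  ← best
The minimum is 31.
One shortest path: HQ → L5 → B3 → V7 → C7 → Q6 → X3.

31 miles — the minimum one-way total.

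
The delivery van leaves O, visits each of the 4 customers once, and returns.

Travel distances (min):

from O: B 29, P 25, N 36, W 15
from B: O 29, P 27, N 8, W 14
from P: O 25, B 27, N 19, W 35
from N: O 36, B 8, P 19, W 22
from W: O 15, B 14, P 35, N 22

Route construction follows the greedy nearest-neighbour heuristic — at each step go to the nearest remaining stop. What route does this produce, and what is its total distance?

81 min along O → W → B → N → P → O.

O → [W:15 / P:25 / B:29 / N:36] → W (15)
W → [B:14 / N:22 / P:35] → B (14)
B → [N:8 / P:27] → N (8)
N → [P:19] → P (19)
Return P→O: 25.
Total = 15 + 14 + 8 + 19 + 25 = 81.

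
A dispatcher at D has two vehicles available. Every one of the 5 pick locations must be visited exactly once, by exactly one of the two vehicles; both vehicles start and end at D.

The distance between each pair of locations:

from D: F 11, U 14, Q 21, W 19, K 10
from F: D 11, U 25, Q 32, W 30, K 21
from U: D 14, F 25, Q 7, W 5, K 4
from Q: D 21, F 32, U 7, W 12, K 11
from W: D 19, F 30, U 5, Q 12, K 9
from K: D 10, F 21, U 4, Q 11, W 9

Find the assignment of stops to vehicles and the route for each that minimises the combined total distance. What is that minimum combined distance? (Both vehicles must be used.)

Minimum combined distance: 74.

There are 2^4 − 1 = 15 ways to divide the 5 stops into two non-empty groups. For each, the best each vehicle can do is its own shortest tour through its group:
  {F} + {U, Q, W, K}: 22 + 52 = 74
  {U} + {F, Q, W, K}: 28 + 74 = 102
  {F, U} + {Q, W, K}: 50 + 52 = 102
  {Q} + {F, U, W, K}: 42 + 60 = 102
  {F, Q} + {U, W, K}: 64 + 38 = 102
  {U, Q} + {F, W, K}: 42 + 60 = 102
  … (15 splits in total)
Best: vehicle 1 D → F → D = 22; vehicle 2 D → U → Q → W → K → D = 52; combined 74.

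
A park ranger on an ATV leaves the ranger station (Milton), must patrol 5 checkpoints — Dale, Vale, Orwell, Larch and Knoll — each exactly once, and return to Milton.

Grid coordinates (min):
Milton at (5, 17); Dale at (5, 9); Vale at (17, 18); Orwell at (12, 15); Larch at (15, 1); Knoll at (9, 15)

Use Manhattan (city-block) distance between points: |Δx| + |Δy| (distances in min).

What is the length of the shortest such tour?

Milton→Dale→Vale→Orwell→Larch→Knoll→Milton: 8+21+8+17+20+6 = 80
Milton→Dale→Vale→Orwell→Knoll→Larch→Milton: 8+21+8+3+20+26 = 86
Milton→Dale→Vale→Larch→Orwell→Knoll→Milton: 8+21+19+17+3+6 = 74
Milton→Dale→Vale→Larch→Knoll→Orwell→Milton: 8+21+19+20+3+9 = 80
Milton→Dale→Vale→Knoll→Orwell→Larch→Milton: 8+21+11+3+17+26 = 86
Milton→Dale→Vale→Knoll→Larch→Orwell→Milton: 8+21+11+20+17+9 = 86
Milton→Dale→Orwell→Vale→Larch→Knoll→Milton: 8+13+8+19+20+6 = 74
Milton→Dale→Orwell→Vale→Knoll→Larch→Milton: 8+13+8+11+20+26 = 86
Milton→Dale→Orwell→Larch→Vale→Knoll→Milton: 8+13+17+19+11+6 = 74
Milton→Dale→Orwell→Larch→Knoll→Vale→Milton: 8+13+17+20+11+13 = 82
Milton→Dale→Orwell→Knoll→Vale→Larch→Milton: 8+13+3+11+19+26 = 80
Milton→Dale→Orwell→Knoll→Larch→Vale→Milton: 8+13+3+20+19+13 = 76
Milton→Dale→Larch→Vale→Orwell→Knoll→Milton: 8+18+19+8+3+6 = 62
Milton→Dale→Larch→Vale→Knoll→Orwell→Milton: 8+18+19+11+3+9 = 68
… (46 more)
The minimum is 62.
One optimal route: Milton → Dale → Larch → Vale → Orwell → Knoll → Milton (or its reverse).

Shortest round trip = 62 min.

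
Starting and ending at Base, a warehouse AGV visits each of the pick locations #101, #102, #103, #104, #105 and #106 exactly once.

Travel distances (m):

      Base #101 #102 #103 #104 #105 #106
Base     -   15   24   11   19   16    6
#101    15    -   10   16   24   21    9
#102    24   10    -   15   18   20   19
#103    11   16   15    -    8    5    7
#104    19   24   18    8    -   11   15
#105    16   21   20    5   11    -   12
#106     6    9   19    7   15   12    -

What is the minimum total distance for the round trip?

With 6 stops there are 6!/2 = 360 distinct round trips (a route and its reverse cost the same).
Base → #101 → #102 → #103 → #104 → #105 → #106 → Base: 15+10+15+8+11+12+6 = 77
Base → #101 → #102 → #103 → #104 → #106 → #105 → Base: 15+10+15+8+15+12+16 = 91
Base → #101 → #102 → #103 → #105 → #104 → #106 → Base: 15+10+15+5+11+15+6 = 77
Base → #101 → #102 → #103 → #105 → #106 → #104 → Base: 15+10+15+5+12+15+19 = 91
Base → #101 → #102 → #103 → #106 → #104 → #105 → Base: 15+10+15+7+15+11+16 = 89
Base → #101 → #102 → #103 → #106 → #105 → #104 → Base: 15+10+15+7+12+11+19 = 89
Base → #101 → #102 → #104 → #103 → #105 → #106 → Base: 15+10+18+8+5+12+6 = 74
Base → #101 → #102 → #104 → #103 → #106 → #105 → Base: 15+10+18+8+7+12+16 = 86
… (352 more)
Base → #103 → #105 → #104 → #102 → #101 → #106 → Base: 11+5+11+18+10+9+6 = 70  ← best
The minimum is 70.
One optimal route: Base → #103 → #105 → #104 → #102 → #101 → #106 → Base (or its reverse).

Minimum total distance: 70 m.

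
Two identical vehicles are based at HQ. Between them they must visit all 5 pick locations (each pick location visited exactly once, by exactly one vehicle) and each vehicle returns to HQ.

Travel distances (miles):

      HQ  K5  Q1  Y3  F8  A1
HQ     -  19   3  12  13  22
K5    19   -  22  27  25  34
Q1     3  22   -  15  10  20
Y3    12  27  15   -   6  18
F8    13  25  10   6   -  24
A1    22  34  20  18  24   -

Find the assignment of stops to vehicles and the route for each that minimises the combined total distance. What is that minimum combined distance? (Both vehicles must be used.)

Check every non-empty split of the stops between the two vehicles; for each half take its own optimal tour:
  {K5} + {Q1, Y3, F8, A1}: 38 + 59 = 97
  {Q1} + {K5, Y3, F8, A1}: 6 + 90 = 96
  {K5, Q1} + {Y3, F8, A1}: 44 + 59 = 103
  {Y3} + {K5, Q1, F8, A1}: 24 + 90 = 114
  {K5, Y3} + {Q1, F8, A1}: 58 + 59 = 117
  {Q1, Y3} + {K5, F8, A1}: 30 + 90 = 120
  … (15 splits in total)
Best: vehicle 1 HQ → Q1 → HQ = 6; vehicle 2 HQ → K5 → F8 → Y3 → A1 → HQ = 90; combined 96.

Minimum combined distance: 96 miles.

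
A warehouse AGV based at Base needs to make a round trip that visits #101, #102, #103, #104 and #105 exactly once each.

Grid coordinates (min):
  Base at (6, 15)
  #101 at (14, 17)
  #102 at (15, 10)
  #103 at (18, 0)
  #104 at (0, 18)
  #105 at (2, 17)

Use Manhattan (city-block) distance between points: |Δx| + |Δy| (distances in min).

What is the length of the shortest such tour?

Shortest round trip = 72 min.

With 5 stops there are 5!/2 = 60 distinct round trips (a route and its reverse cost the same).
Base - #101 - #102 - #103 - #104 - #105 - Base: 10+8+13+36+3+6 = 76
Base - #101 - #102 - #103 - #105 - #104 - Base: 10+8+13+33+3+9 = 76
Base - #101 - #102 - #104 - #103 - #105 - Base: 10+8+23+36+33+6 = 116
Base - #101 - #102 - #104 - #105 - #103 - Base: 10+8+23+3+33+27 = 104
Base - #101 - #102 - #105 - #103 - #104 - Base: 10+8+20+33+36+9 = 116
Base - #101 - #102 - #105 - #104 - #103 - Base: 10+8+20+3+36+27 = 104
Base - #101 - #103 - #102 - #104 - #105 - Base: 10+21+13+23+3+6 = 76
Base - #101 - #103 - #102 - #105 - #104 - Base: 10+21+13+20+3+9 = 76
Base - #101 - #103 - #104 - #102 - #105 - Base: 10+21+36+23+20+6 = 116
Base - #101 - #103 - #104 - #105 - #102 - Base: 10+21+36+3+20+14 = 104
Base - #101 - #103 - #105 - #102 - #104 - Base: 10+21+33+20+23+9 = 116
Base - #101 - #103 - #105 - #104 - #102 - Base: 10+21+33+3+23+14 = 104
Base - #101 - #104 - #102 - #103 - #105 - Base: 10+15+23+13+33+6 = 100
Base - #101 - #104 - #102 - #105 - #103 - Base: 10+15+23+20+33+27 = 128
… (46 more)
Base - #102 - #103 - #101 - #104 - #105 - Base: 14+13+21+15+3+6 = 72  ← best
The minimum is 72.
One optimal route: Base → #102 → #103 → #101 → #104 → #105 → Base (or its reverse).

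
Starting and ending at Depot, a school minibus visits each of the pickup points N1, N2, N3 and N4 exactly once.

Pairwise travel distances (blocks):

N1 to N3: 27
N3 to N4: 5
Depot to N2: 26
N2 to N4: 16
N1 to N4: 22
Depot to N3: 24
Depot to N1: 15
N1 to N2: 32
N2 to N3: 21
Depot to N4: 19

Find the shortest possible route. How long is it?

Minimum total distance: 89 blocks.

There are 12 distinct closed tours to check (reversals are equivalent).
Depot→N1→N2→N3→N4→Depot: 15+32+21+5+19 = 92
Depot→N1→N2→N4→N3→Depot: 15+32+16+5+24 = 92
Depot→N1→N3→N2→N4→Depot: 15+27+21+16+19 = 98
Depot→N1→N3→N4→N2→Depot: 15+27+5+16+26 = 89
Depot→N1→N4→N2→N3→Depot: 15+22+16+21+24 = 98
Depot→N1→N4→N3→N2→Depot: 15+22+5+21+26 = 89
Depot→N2→N1→N3→N4→Depot: 26+32+27+5+19 = 109
Depot→N2→N1→N4→N3→Depot: 26+32+22+5+24 = 109
Depot→N2→N3→N1→N4→Depot: 26+21+27+22+19 = 115
Depot→N2→N4→N1→N3→Depot: 26+16+22+27+24 = 115
Depot→N3→N1→N2→N4→Depot: 24+27+32+16+19 = 118
Depot→N3→N2→N1→N4→Depot: 24+21+32+22+19 = 118
The minimum is 89.
One optimal route: Depot → N1 → N3 → N4 → N2 → Depot (or its reverse).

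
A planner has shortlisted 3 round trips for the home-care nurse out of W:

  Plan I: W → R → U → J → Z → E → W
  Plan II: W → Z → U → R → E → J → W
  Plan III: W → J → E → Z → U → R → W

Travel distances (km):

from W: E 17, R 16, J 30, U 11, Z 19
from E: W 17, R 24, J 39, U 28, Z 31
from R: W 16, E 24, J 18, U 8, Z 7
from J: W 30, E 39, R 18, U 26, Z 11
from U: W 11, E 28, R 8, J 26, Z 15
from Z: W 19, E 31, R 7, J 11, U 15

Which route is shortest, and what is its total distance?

Shortest is Plan I, total 109 km.

Plan I: 16 + 8 + 26 + 11 + 31 + 17 = 109
Plan II: 19 + 15 + 8 + 24 + 39 + 30 = 135
Plan III: 30 + 39 + 31 + 15 + 8 + 16 = 139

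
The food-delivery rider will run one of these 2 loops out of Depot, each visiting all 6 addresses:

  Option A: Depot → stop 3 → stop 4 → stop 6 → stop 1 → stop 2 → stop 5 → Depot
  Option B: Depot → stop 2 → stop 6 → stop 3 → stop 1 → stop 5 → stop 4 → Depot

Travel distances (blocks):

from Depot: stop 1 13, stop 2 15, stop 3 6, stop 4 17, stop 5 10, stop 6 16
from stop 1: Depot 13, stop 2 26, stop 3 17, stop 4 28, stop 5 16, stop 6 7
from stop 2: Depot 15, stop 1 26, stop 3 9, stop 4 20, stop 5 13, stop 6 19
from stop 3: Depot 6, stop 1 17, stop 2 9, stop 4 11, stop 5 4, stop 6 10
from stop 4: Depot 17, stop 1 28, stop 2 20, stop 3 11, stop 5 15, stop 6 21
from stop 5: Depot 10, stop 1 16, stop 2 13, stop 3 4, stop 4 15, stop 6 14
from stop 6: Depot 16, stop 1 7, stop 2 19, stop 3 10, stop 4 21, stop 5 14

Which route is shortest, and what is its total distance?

Option A: 6 + 11 + 21 + 7 + 26 + 13 + 10 = 94
Option B: 15 + 19 + 10 + 17 + 16 + 15 + 17 = 109

94 blocks — Option A is the shortest.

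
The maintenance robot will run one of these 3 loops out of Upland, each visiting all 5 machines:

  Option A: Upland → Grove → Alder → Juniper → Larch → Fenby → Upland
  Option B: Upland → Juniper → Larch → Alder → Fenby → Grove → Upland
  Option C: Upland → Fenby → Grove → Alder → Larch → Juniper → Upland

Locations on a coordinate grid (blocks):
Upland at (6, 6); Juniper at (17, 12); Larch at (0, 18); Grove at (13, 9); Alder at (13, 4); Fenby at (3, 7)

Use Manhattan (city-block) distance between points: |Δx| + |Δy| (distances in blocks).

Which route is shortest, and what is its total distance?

Option A: 10 + 5 + 12 + 23 + 14 + 4 = 68
Option B: 17 + 23 + 27 + 13 + 12 + 10 = 102
Option C: 4 + 12 + 5 + 27 + 23 + 17 = 88

68 blocks — Option A is the shortest.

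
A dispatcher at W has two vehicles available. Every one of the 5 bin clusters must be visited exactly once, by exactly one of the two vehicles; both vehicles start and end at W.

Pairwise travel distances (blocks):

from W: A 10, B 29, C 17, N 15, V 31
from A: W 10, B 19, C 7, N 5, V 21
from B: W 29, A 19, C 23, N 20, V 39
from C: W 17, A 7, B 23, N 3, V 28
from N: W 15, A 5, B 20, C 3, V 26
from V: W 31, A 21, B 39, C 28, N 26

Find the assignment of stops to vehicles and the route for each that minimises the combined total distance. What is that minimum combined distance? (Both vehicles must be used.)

130 blocks — the smallest possible combined total.

Try each way of splitting the stops between the two vehicles (each non-empty) and, for each split, find the best tour for each vehicle:
  {A} + {B, C, N, V}: 20 + 110 = 130
  {B} + {A, C, N, V}: 58 + 77 = 135
  {A, B} + {C, N, V}: 58 + 77 = 135
  {C} + {A, B, N, V}: 34 + 105 = 139
  {A, C} + {B, N, V}: 34 + 105 = 139
  {B, C} + {A, N, V}: 69 + 72 = 141
  … (15 splits in total)
Best: vehicle 1 W → A → W = 20; vehicle 2 W → C → N → B → V → W = 110; combined 130.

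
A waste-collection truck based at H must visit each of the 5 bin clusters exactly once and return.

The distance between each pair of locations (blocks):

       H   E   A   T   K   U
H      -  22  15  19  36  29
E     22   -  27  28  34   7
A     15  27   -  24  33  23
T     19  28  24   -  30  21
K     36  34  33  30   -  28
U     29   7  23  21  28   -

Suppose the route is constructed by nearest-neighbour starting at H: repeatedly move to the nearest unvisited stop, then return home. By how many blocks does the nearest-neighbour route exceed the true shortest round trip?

Excess over optimum: 13 blocks.

From H: A=15, T=19, E=22, U=29, K=36 → choose A (15).
From A: U=23, T=24, E=27, K=33 → choose U (23).
From U: E=7, T=21, K=28 → choose E (7).
From E: T=28, K=34 → choose T (28).
From T: K=30 → choose K (30).
NN route H → A → U → E → T → K → H costs 139.
Optimal: H → E → U → K → T → A → H costs 126 (by enumerating all 60 distinct tours).
Excess = 139 − 126 = 13.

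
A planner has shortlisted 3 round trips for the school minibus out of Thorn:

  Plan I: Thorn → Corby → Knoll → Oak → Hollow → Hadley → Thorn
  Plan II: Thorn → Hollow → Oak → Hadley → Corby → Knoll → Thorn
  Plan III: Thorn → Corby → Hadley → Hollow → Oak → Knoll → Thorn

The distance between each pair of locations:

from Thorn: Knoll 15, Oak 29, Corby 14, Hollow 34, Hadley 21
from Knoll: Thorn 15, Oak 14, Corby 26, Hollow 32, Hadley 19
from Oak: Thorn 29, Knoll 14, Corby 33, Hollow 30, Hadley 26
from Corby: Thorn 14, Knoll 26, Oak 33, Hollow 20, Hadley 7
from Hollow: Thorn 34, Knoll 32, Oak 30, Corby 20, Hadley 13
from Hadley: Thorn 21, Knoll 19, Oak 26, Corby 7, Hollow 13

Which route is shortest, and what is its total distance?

93 — Plan III is the shortest.

Plan I: 14 + 26 + 14 + 30 + 13 + 21 = 118
Plan II: 34 + 30 + 26 + 7 + 26 + 15 = 138
Plan III: 14 + 7 + 13 + 30 + 14 + 15 = 93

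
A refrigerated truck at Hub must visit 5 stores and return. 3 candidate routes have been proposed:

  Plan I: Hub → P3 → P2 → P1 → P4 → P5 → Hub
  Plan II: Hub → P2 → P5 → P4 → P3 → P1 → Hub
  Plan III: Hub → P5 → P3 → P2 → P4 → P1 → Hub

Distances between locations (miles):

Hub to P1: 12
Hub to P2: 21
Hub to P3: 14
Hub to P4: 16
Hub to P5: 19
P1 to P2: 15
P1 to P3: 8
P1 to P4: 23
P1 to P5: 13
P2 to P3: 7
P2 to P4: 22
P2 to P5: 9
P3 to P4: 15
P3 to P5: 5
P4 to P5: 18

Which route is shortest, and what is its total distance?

Plan I: 14 + 7 + 15 + 23 + 18 + 19 = 96
Plan II: 21 + 9 + 18 + 15 + 8 + 12 = 83
Plan III: 19 + 5 + 7 + 22 + 23 + 12 = 88

83 miles — Plan II is the shortest.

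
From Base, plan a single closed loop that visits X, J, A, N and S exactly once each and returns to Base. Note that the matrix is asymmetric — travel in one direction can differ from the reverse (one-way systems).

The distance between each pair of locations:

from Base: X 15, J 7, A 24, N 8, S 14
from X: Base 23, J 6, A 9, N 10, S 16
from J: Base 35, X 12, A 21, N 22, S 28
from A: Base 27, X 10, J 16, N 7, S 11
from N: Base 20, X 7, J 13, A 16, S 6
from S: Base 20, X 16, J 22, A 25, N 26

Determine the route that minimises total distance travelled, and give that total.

Base→X→J→A→N→S→Base: 15+6+21+7+6+20 = 75
Base→X→J→A→S→N→Base: 15+6+21+11+26+20 = 99
Base→X→J→N→A→S→Base: 15+6+22+16+11+20 = 90
Base→X→J→N→S→A→Base: 15+6+22+6+25+27 = 101
Base→X→J→S→A→N→Base: 15+6+28+25+7+20 = 101
Base→X→J→S→N→A→Base: 15+6+28+26+16+27 = 118
Base→X→A→J→N→S→Base: 15+9+16+22+6+20 = 88
Base→X→A→J→S→N→Base: 15+9+16+28+26+20 = 114
Base→X→A→N→J→S→Base: 15+9+7+13+28+20 = 92
Base→X→A→N→S→J→Base: 15+9+7+6+22+35 = 94
Base→X→A→S→J→N→Base: 15+9+11+22+22+20 = 99
Base→X→A→S→N→J→Base: 15+9+11+26+13+35 = 109
Base→X→N→J→A→S→Base: 15+10+13+21+11+20 = 90
Base→X→N→J→S→A→Base: 15+10+13+28+25+27 = 118
… (106 more)
Base→J→X→A→N→S→Base: 7+12+9+7+6+20 = 61  ← best
The minimum is 61.
One optimal route: Base → J → X → A → N → S → Base.

Minimum total distance: 61.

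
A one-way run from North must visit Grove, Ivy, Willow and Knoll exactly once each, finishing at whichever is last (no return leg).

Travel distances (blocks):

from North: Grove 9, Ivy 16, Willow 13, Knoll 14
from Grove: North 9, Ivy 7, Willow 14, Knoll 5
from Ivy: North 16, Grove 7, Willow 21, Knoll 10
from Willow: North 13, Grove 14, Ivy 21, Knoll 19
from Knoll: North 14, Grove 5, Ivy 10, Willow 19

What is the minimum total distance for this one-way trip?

There are 4! = 24 possible orderings.
North→Grove→Ivy→Willow→Knoll: 9+7+21+19 = 56
North→Grove→Ivy→Knoll→Willow: 9+7+10+19 = 45
North→Grove→Willow→Ivy→Knoll: 9+14+21+10 = 54
North→Grove→Willow→Knoll→Ivy: 9+14+19+10 = 52
North→Grove→Knoll→Ivy→Willow: 9+5+10+21 = 45
North→Grove→Knoll→Willow→Ivy: 9+5+19+21 = 54
North→Ivy→Grove→Willow→Knoll: 16+7+14+19 = 56
North→Ivy→Grove→Knoll→Willow: 16+7+5+19 = 47
North→Ivy→Willow→Grove→Knoll: 16+21+14+5 = 56
North→Ivy→Willow→Knoll→Grove: 16+21+19+5 = 61
North→Ivy→Knoll→Grove→Willow: 16+10+5+14 = 45
North→Ivy→Knoll→Willow→Grove: 16+10+19+14 = 59
North→Willow→Grove→Ivy→Knoll: 13+14+7+10 = 44
North→Willow→Grove→Knoll→Ivy: 13+14+5+10 = 42
… (10 more)
The minimum is 42.
One shortest path: North → Willow → Grove → Knoll → Ivy.

Minimum one-way distance = 42 blocks.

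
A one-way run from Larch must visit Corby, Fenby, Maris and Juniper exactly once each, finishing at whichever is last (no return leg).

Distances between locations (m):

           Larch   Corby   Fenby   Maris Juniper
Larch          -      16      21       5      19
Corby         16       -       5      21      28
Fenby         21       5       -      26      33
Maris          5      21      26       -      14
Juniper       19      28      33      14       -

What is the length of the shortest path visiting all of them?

Shortest open route: 52 m.

There are 4! = 24 possible orderings.
Larch→Corby→Fenby→Maris→Juniper: 16+5+26+14 = 61
Larch→Corby→Fenby→Juniper→Maris: 16+5+33+14 = 68
Larch→Corby→Maris→Fenby→Juniper: 16+21+26+33 = 96
Larch→Corby→Maris→Juniper→Fenby: 16+21+14+33 = 84
Larch→Corby→Juniper→Fenby→Maris: 16+28+33+26 = 103
Larch→Corby→Juniper→Maris→Fenby: 16+28+14+26 = 84
Larch→Fenby→Corby→Maris→Juniper: 21+5+21+14 = 61
Larch→Fenby→Corby→Juniper→Maris: 21+5+28+14 = 68
Larch→Fenby→Maris→Corby→Juniper: 21+26+21+28 = 96
Larch→Fenby→Maris→Juniper→Corby: 21+26+14+28 = 89
Larch→Fenby→Juniper→Corby→Maris: 21+33+28+21 = 103
Larch→Fenby→Juniper→Maris→Corby: 21+33+14+21 = 89
Larch→Maris→Corby→Fenby→Juniper: 5+21+5+33 = 64
Larch→Maris→Corby→Juniper→Fenby: 5+21+28+33 = 87
… (10 more)
Larch→Maris→Juniper→Corby→Fenby: 5+14+28+5 = 52  ← best
The minimum is 52.
One shortest path: Larch → Maris → Juniper → Corby → Fenby.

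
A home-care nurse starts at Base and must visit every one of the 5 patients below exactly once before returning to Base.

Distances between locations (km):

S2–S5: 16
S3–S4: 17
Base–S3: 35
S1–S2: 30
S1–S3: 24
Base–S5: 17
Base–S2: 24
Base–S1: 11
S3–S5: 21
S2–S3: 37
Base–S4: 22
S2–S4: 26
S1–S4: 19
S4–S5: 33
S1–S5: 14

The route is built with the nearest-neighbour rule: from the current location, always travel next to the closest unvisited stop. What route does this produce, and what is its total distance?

From Base: distances to unvisited — S1=11, S5=17, S4=22, S2=24, S3=35. Nearest is S1 (11).
From S1: distances to unvisited — S5=14, S4=19, S3=24, S2=30. Nearest is S5 (14).
From S5: distances to unvisited — S2=16, S3=21, S4=33. Nearest is S2 (16).
From S2: distances to unvisited — S4=26, S3=37. Nearest is S4 (26).
From S4: distances to unvisited — S3=17. Nearest is S3 (17).
Return S3→Base: 35.
Total = 11 + 14 + 16 + 26 + 17 + 35 = 119.

Nearest-neighbour total = 119 km; route Base → S1 → S5 → S2 → S4 → S3 → Base.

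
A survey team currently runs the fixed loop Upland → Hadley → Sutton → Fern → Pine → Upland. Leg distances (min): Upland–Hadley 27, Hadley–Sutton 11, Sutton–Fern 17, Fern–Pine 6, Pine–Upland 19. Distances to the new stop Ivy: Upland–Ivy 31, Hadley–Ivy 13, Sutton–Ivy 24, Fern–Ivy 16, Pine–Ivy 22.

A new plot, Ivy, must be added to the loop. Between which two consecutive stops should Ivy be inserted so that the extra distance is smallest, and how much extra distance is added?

Adding 17 min by placing Ivy on the Upland–Hadley leg.

Insertion cost between consecutive stops i–j is d(i,Ivy) + d(Ivy,j) − d(i,j):
  between Upland and Hadley: 31 + 13 − 27 = 17
  between Hadley and Sutton: 13 + 24 − 11 = 26
  between Sutton and Fern: 24 + 16 − 17 = 23
  between Fern and Pine: 16 + 22 − 6 = 32
  between Pine and Upland: 22 + 31 − 19 = 34
Cheapest insertion is between Upland and Hadley, adding 17.
New total = 80 + 17 = 97.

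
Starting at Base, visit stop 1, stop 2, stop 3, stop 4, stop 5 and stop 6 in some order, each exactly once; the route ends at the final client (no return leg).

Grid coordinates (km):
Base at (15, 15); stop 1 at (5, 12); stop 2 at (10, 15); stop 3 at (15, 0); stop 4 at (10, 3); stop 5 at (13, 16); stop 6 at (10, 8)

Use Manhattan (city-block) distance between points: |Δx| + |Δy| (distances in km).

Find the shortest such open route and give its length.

Minimum one-way distance = 37 km.

There are 6! = 720 possible orderings.
Base→stop 1→stop 2→stop 3→stop 4→stop 5→stop 6: 13+8+20+8+16+11 = 76
Base→stop 1→stop 2→stop 3→stop 4→stop 6→stop 5: 13+8+20+8+5+11 = 65
Base→stop 1→stop 2→stop 3→stop 5→stop 4→stop 6: 13+8+20+18+16+5 = 80
Base→stop 1→stop 2→stop 3→stop 5→stop 6→stop 4: 13+8+20+18+11+5 = 75
Base→stop 1→stop 2→stop 3→stop 6→stop 4→stop 5: 13+8+20+13+5+16 = 75
Base→stop 1→stop 2→stop 3→stop 6→stop 5→stop 4: 13+8+20+13+11+16 = 81
Base→stop 1→stop 2→stop 4→stop 3→stop 5→stop 6: 13+8+12+8+18+11 = 70
Base→stop 1→stop 2→stop 4→stop 3→stop 6→stop 5: 13+8+12+8+13+11 = 65
… (712 more)
Base→stop 5→stop 2→stop 1→stop 6→stop 4→stop 3: 3+4+8+9+5+8 = 37  ← best
The minimum is 37.
One shortest path: Base → stop 5 → stop 2 → stop 1 → stop 6 → stop 4 → stop 3.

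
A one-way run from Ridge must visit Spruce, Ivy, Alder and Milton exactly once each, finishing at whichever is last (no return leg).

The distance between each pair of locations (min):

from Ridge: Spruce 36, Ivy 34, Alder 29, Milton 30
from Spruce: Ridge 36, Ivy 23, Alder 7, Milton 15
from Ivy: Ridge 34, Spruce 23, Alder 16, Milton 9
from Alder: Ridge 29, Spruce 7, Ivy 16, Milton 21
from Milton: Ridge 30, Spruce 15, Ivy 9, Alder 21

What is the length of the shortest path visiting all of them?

There are 4! = 24 possible orderings.
Ridge → Spruce → Ivy → Alder → Milton: 36+23+16+21 = 96
Ridge → Spruce → Ivy → Milton → Alder: 36+23+9+21 = 89
Ridge → Spruce → Alder → Ivy → Milton: 36+7+16+9 = 68
Ridge → Spruce → Alder → Milton → Ivy: 36+7+21+9 = 73
Ridge → Spruce → Milton → Ivy → Alder: 36+15+9+16 = 76
Ridge → Spruce → Milton → Alder → Ivy: 36+15+21+16 = 88
Ridge → Ivy → Spruce → Alder → Milton: 34+23+7+21 = 85
Ridge → Ivy → Spruce → Milton → Alder: 34+23+15+21 = 93
Ridge → Ivy → Alder → Spruce → Milton: 34+16+7+15 = 72
Ridge → Ivy → Alder → Milton → Spruce: 34+16+21+15 = 86
Ridge → Ivy → Milton → Spruce → Alder: 34+9+15+7 = 65
Ridge → Ivy → Milton → Alder → Spruce: 34+9+21+7 = 71
Ridge → Alder → Spruce → Ivy → Milton: 29+7+23+9 = 68
Ridge → Alder → Spruce → Milton → Ivy: 29+7+15+9 = 60
… (10 more)
The minimum is 60.
One shortest path: Ridge → Alder → Spruce → Milton → Ivy.

Shortest open route: 60 min.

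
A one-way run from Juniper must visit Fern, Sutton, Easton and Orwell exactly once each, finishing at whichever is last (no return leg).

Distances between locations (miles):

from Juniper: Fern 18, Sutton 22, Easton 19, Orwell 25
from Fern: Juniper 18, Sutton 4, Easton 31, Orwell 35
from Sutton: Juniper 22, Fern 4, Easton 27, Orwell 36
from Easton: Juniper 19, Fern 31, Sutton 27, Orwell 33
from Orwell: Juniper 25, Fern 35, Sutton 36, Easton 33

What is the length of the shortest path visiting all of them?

There are 4! = 24 possible orderings.
Juniper→Fern→Sutton→Easton→Orwell: 18+4+27+33 = 82
Juniper→Fern→Sutton→Orwell→Easton: 18+4+36+33 = 91
Juniper→Fern→Easton→Sutton→Orwell: 18+31+27+36 = 112
Juniper→Fern→Easton→Orwell→Sutton: 18+31+33+36 = 118
Juniper→Fern→Orwell→Sutton→Easton: 18+35+36+27 = 116
Juniper→Fern→Orwell→Easton→Sutton: 18+35+33+27 = 113
Juniper→Sutton→Fern→Easton→Orwell: 22+4+31+33 = 90
Juniper→Sutton→Fern→Orwell→Easton: 22+4+35+33 = 94
Juniper→Sutton→Easton→Fern→Orwell: 22+27+31+35 = 115
Juniper→Sutton→Easton→Orwell→Fern: 22+27+33+35 = 117
Juniper→Sutton→Orwell→Fern→Easton: 22+36+35+31 = 124
Juniper→Sutton→Orwell→Easton→Fern: 22+36+33+31 = 122
Juniper→Easton→Fern→Sutton→Orwell: 19+31+4+36 = 90
Juniper→Easton→Fern→Orwell→Sutton: 19+31+35+36 = 121
… (10 more)
The minimum is 82.
One shortest path: Juniper → Fern → Sutton → Easton → Orwell.

Shortest open route: 82 miles.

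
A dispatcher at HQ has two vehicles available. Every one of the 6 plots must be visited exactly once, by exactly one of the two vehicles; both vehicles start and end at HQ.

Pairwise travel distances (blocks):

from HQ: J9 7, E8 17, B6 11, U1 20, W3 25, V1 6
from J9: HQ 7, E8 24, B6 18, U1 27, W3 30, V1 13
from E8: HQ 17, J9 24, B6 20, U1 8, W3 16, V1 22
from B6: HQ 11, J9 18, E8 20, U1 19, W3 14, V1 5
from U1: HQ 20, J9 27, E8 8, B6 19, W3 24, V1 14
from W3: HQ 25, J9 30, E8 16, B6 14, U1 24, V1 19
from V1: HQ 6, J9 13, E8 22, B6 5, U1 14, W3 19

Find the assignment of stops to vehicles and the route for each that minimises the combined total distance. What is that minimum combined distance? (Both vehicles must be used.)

Try each way of splitting the stops between the two vehicles (each non-empty) and, for each split, find the best tour for each vehicle:
  {J9} + {E8, B6, U1, W3, V1}: 14 + 69 = 83
  {E8} + {J9, B6, U1, W3, V1}: 34 + 83 = 117
  {J9, E8} + {B6, U1, W3, V1}: 48 + 69 = 117
  {B6} + {J9, E8, U1, W3, V1}: 22 + 81 = 103
  {J9, B6} + {E8, U1, W3, V1}: 36 + 69 = 105
  {E8, B6} + {J9, U1, W3, V1}: 48 + 81 = 129
  … (31 splits in total)
Best: vehicle 1 HQ → J9 → HQ = 14; vehicle 2 HQ → B6 → W3 → E8 → U1 → V1 → HQ = 69; combined 83.

83 blocks — the smallest possible combined total.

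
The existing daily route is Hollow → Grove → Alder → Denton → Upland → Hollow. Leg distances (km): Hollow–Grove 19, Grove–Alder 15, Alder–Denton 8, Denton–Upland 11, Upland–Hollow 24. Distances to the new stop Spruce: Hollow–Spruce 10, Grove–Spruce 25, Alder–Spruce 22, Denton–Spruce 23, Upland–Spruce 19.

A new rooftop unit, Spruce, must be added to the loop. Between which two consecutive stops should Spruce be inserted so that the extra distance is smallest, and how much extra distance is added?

Insertion cost between consecutive stops i–j is d(i,Spruce) + d(Spruce,j) − d(i,j):
  between Hollow and Grove: 10 + 25 − 19 = 16
  between Grove and Alder: 25 + 22 − 15 = 32
  between Alder and Denton: 22 + 23 − 8 = 37
  between Denton and Upland: 23 + 19 − 11 = 31
  between Upland and Hollow: 19 + 10 − 24 = 5
Cheapest insertion is between Upland and Hollow, adding 5.
New total = 77 + 5 = 82.

+5 km — insert Spruce between Upland and Hollow.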